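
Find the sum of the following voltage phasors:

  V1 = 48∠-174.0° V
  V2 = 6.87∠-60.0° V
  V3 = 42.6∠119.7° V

Step 1 — Convert each phasor to rectangular form:
  V1 = 48·(cos(-174.0°) + j·sin(-174.0°)) = -47.74 - j5.017 V
  V2 = 6.87·(cos(-60.0°) + j·sin(-60.0°)) = 3.435 - j5.95 V
  V3 = 42.6·(cos(119.7°) + j·sin(119.7°)) = -21.11 + j37 V
Step 2 — Sum components: V_total = -65.41 + j26.04 V.
Step 3 — Convert to polar: |V_total| = 70.4 V, ∠V_total = 158.3°.

V_total = 70.4∠158.3° V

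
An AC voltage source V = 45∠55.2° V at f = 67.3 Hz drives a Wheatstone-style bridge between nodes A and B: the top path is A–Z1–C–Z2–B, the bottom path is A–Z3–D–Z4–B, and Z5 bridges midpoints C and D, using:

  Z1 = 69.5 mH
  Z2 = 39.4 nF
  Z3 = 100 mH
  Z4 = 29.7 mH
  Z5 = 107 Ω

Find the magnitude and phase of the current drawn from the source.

Step 1 — Angular frequency: ω = 2π·f = 2π·67.3 = 422.9 rad/s.
Step 2 — Component impedances:
  Z1: Z = jωL = j·422.9·0.0695 = 0 + j29.39 Ω
  Z2: Z = 1/(jωC) = -j/(ω·C) = 0 - j6.002e+04 Ω
  Z3: Z = jωL = j·422.9·0.1 = 0 + j42.29 Ω
  Z4: Z = jωL = j·422.9·0.0297 = 0 + j12.56 Ω
  Z5: Z = R = 107 Ω
Step 3 — Bridge requires nodal analysis (the Z5 bridge couples midpoints C and D, so the two paths cannot be reduced to a simple series/parallel combination). Setting node B to ground and injecting 1 A at node A, the 3-node admittance system at A, C, D solves to V_A = Z_AB = 11.56 + j47.14 Ω = 48.54∠76.2° Ω.
Step 4 — Source phasor: V = 45∠55.2° V = 25.68 + j36.95 V.
Step 5 — Ohm's law: I = V / Z_total = (25.68 + j36.95) / (11.56 + j47.14) = 0.8654 - j0.3325 A.
Step 6 — Convert to polar: |I| = 0.9271 A, ∠I = -21.0°.

I = 0.9271∠-21.0° A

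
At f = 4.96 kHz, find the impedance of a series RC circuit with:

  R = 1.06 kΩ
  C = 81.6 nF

Step 1 — Angular frequency: ω = 2π·f = 2π·4960 = 3.116e+04 rad/s.
Step 2 — Component impedances:
  R: Z = R = 1060 Ω
  C: Z = 1/(jωC) = -j/(ω·C) = 0 - j393.2 Ω
Step 3 — Series combination: Z_total = R + C = 1060 - j393.2 Ω = 1131∠-20.4° Ω.

Z = 1060 - j393.2 Ω = 1131∠-20.4° Ω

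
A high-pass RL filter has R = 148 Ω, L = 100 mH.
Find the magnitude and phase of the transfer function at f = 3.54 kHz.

Step 1 — Angular frequency: ω = 2π·3540 = 2.224e+04 rad/s.
Step 2 — Transfer function: H(jω) = jωL/(R + jωL).
Step 3 — Numerator jωL = j·2224; denominator R + jωL = 148 + j2224.
Step 4 — H = 0.9956 + j0.06625.
Step 5 — Magnitude: |H| = 0.9978 (-0.0 dB); phase: φ = 3.8°.

|H| = 0.9978 (-0.0 dB), φ = 3.8°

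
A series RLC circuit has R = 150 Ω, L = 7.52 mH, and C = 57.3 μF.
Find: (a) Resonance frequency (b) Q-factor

Step 1 — Resonance condition Im(Z)=0 gives ω₀ = 1/√(LC).
Step 2 — ω₀ = 1/√(0.00752·5.73e-05) = 1523 rad/s.
Step 3 — f₀ = ω₀/(2π) = 242.5 Hz.
Step 4 — Series Q: Q = ω₀L/R = 1523·0.00752/150 = 0.07637.

(a) f₀ = 242.5 Hz  (b) Q = 0.07637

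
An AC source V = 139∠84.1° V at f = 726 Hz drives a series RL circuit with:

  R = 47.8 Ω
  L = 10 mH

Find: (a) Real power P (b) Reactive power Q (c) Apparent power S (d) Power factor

Step 1 — Angular frequency: ω = 2π·f = 2π·726 = 4562 rad/s.
Step 2 — Component impedances:
  R: Z = R = 47.8 Ω
  L: Z = jωL = j·4562·0.01 = 0 + j45.62 Ω
Step 3 — Series combination: Z_total = R + L = 47.8 + j45.62 Ω = 66.07∠43.7° Ω.
Step 4 — Source phasor: V = 139∠84.1° V = 14.29 + j138.3 V.
Step 5 — Current: I = V / Z = 1.601 + j1.365 A = 2.104∠40.4° A.
Step 6 — Complex power: S = V·I* = 211.5 + j201.9 VA.
Step 7 — Real power: P = Re(S) = 211.5 W.
Step 8 — Reactive power: Q = Im(S) = 201.9 VAR.
Step 9 — Apparent power: |S| = 292.4 VA.
Step 10 — Power factor: PF = P/|S| = 0.7234 (lagging).

(a) P = 211.5 W  (b) Q = 201.9 VAR  (c) S = 292.4 VA  (d) PF = 0.7234 (lagging)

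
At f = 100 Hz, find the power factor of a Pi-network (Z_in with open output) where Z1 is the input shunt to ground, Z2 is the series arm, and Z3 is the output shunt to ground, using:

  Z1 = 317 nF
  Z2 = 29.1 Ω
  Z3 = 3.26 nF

Step 1 — Angular frequency: ω = 2π·f = 2π·100 = 628.3 rad/s.
Step 2 — Component impedances:
  Z1: Z = 1/(jωC) = -j/(ω·C) = 0 - j5021 Ω
  Z2: Z = R = 29.1 Ω
  Z3: Z = 1/(jωC) = -j/(ω·C) = 0 - j4.882e+05 Ω
Step 3 — With open output, the series arm Z2 and the output shunt Z3 appear in series to ground: Z2 + Z3 = 29.1 - j4.882e+05 Ω.
Step 4 — Parallel with input shunt Z1: Z_in = Z1 || (Z2 + Z3) = 0.003015 - j4970 Ω = 4970∠-90.0° Ω.
Step 5 — Power factor: PF = cos(φ) = Re(Z)/|Z| = 0.0030152/4969.6 = 6.067e-07.
Step 6 — Type: Im(Z) = -4970 ⇒ leading (phase φ = -90.0°).

PF = 6.067e-07 (leading, φ = -90.0°)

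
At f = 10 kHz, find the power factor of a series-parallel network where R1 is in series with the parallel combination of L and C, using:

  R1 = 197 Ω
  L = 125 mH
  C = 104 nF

Step 1 — Angular frequency: ω = 2π·f = 2π·1e+04 = 6.283e+04 rad/s.
Step 2 — Component impedances:
  R1: Z = R = 197 Ω
  L: Z = jωL = j·6.283e+04·0.125 = 0 + j7854 Ω
  C: Z = 1/(jωC) = -j/(ω·C) = 0 - j153 Ω
Step 3 — Parallel branch: L || C = 1/(1/L + 1/C) = 0 - j156.1 Ω.
Step 4 — Series with R1: Z_total = R1 + (L || C) = 197 - j156.1 Ω = 251.3∠-38.4° Ω.
Step 5 — Power factor: PF = cos(φ) = Re(Z)/|Z| = 197/251.33 = 0.7838.
Step 6 — Type: Im(Z) = -156.1 ⇒ leading (phase φ = -38.4°).

PF = 0.7838 (leading, φ = -38.4°)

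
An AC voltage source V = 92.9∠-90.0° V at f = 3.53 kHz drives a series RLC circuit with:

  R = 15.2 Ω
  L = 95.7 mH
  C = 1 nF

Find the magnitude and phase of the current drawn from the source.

Step 1 — Angular frequency: ω = 2π·f = 2π·3530 = 2.218e+04 rad/s.
Step 2 — Component impedances:
  R: Z = R = 15.2 Ω
  L: Z = jωL = j·2.218e+04·0.0957 = 0 + j2123 Ω
  C: Z = 1/(jωC) = -j/(ω·C) = 0 - j4.509e+04 Ω
Step 3 — Series combination: Z_total = R + L + C = 15.2 - j4.296e+04 Ω = 4.296e+04∠-90.0° Ω.
Step 4 — Source phasor: V = 92.9∠-90.0° V = 0 - j92.9 V.
Step 5 — Ohm's law: I = V / Z_total = (0 - j92.9) / (15.2 - j4.296e+04) = 0.002162 - j7.65e-07 A.
Step 6 — Convert to polar: |I| = 0.002162 A, ∠I = -0.0°.

I = 0.002162∠-0.0° A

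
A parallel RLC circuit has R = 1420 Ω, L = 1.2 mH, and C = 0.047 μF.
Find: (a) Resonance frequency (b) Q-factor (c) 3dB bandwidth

Step 1 — Resonance: ω₀ = 1/√(LC) = 1/√(0.0012·4.7e-08) = 1.332e+05 rad/s.
Step 2 — f₀ = ω₀/(2π) = 2.119e+04 Hz.
Step 3 — Parallel Q: Q = R/(ω₀L) = 1420/(1.332e+05·0.0012) = 8.887.
Step 4 — Bandwidth: Δω = ω₀/Q = 1.498e+04 rad/s; BW = Δω/(2π) = 2385 Hz.

(a) f₀ = 2.119e+04 Hz  (b) Q = 8.887  (c) BW = 2385 Hz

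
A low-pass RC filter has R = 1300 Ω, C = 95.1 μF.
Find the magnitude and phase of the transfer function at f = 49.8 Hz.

Step 1 — Angular frequency: ω = 2π·49.8 = 312.9 rad/s.
Step 2 — Transfer function: H(jω) = 1/(1 + jωRC).
Step 3 — Denominator: 1 + jωRC = 1 + j·312.9·1300·9.51e-05 = 1 + j38.68.
Step 4 — H = 0.0006678 - j0.02583.
Step 5 — Magnitude: |H| = 0.02584 (-31.8 dB); phase: φ = -88.5°.

|H| = 0.02584 (-31.8 dB), φ = -88.5°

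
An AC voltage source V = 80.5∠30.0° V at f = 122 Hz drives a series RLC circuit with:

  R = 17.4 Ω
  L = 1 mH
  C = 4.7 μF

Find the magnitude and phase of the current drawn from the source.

Step 1 — Angular frequency: ω = 2π·f = 2π·122 = 766.5 rad/s.
Step 2 — Component impedances:
  R: Z = R = 17.4 Ω
  L: Z = jωL = j·766.5·0.001 = 0 + j0.7665 Ω
  C: Z = 1/(jωC) = -j/(ω·C) = 0 - j277.6 Ω
Step 3 — Series combination: Z_total = R + L + C = 17.4 - j276.8 Ω = 277.3∠-86.4° Ω.
Step 4 — Source phasor: V = 80.5∠30.0° V = 69.72 + j40.25 V.
Step 5 — Ohm's law: I = V / Z_total = (69.72 + j40.25) / (17.4 - j276.8) = -0.1291 + j0.26 A.
Step 6 — Convert to polar: |I| = 0.2903 A, ∠I = 116.4°.

I = 0.2903∠116.4° A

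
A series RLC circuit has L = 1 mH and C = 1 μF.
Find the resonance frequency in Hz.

Step 1 — Resonance condition Im(Z)=0 gives ω₀ = 1/√(LC).
Step 2 — ω₀ = 1/√(0.001·1e-06) = 3.162e+04 rad/s.
Step 3 — f₀ = ω₀/(2π) = 5033 Hz.

f₀ = 5033 Hz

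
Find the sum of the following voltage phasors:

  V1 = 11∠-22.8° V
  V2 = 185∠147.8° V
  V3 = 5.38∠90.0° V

Step 1 — Convert each phasor to rectangular form:
  V1 = 11·(cos(-22.8°) + j·sin(-22.8°)) = 10.14 - j4.263 V
  V2 = 185·(cos(147.8°) + j·sin(147.8°)) = -156.5 + j98.58 V
  V3 = 5.38·(cos(90.0°) + j·sin(90.0°)) = 0 + j5.38 V
Step 2 — Sum components: V_total = -146.4 + j99.7 V.
Step 3 — Convert to polar: |V_total| = 177.1 V, ∠V_total = 145.7°.

V_total = 177.1∠145.7° V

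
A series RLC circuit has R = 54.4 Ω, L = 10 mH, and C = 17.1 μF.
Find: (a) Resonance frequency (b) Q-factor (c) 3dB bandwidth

Step 1 — Resonance: ω₀ = 1/√(LC) = 1/√(0.01·1.71e-05) = 2418 rad/s.
Step 2 — f₀ = ω₀/(2π) = 384.9 Hz.
Step 3 — Series Q: Q = ω₀L/R = 2418·0.01/54.4 = 0.4445.
Step 4 — Bandwidth: Δω = ω₀/Q = 5440 rad/s; BW = Δω/(2π) = 865.8 Hz.

(a) f₀ = 384.9 Hz  (b) Q = 0.4445  (c) BW = 865.8 Hz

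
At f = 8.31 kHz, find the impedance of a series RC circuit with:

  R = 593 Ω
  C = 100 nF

Step 1 — Angular frequency: ω = 2π·f = 2π·8310 = 5.221e+04 rad/s.
Step 2 — Component impedances:
  R: Z = R = 593 Ω
  C: Z = 1/(jωC) = -j/(ω·C) = 0 - j191.5 Ω
Step 3 — Series combination: Z_total = R + C = 593 - j191.5 Ω = 623.2∠-17.9° Ω.

Z = 593 - j191.5 Ω = 623.2∠-17.9° Ω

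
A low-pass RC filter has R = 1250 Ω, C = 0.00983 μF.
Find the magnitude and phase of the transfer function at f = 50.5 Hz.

Step 1 — Angular frequency: ω = 2π·50.5 = 317.3 rad/s.
Step 2 — Transfer function: H(jω) = 1/(1 + jωRC).
Step 3 — Denominator: 1 + jωRC = 1 + j·317.3·1250·9.83e-09 = 1 + j0.003899.
Step 4 — H = 1 - j0.003899.
Step 5 — Magnitude: |H| = 1 (-0.0 dB); phase: φ = -0.2°.

|H| = 1 (-0.0 dB), φ = -0.2°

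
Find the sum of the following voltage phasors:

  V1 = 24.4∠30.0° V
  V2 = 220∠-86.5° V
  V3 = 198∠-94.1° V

Step 1 — Convert each phasor to rectangular form:
  V1 = 24.4·(cos(30.0°) + j·sin(30.0°)) = 21.13 + j12.2 V
  V2 = 220·(cos(-86.5°) + j·sin(-86.5°)) = 13.43 - j219.6 V
  V3 = 198·(cos(-94.1°) + j·sin(-94.1°)) = -14.16 - j197.5 V
Step 2 — Sum components: V_total = 20.41 - j404.9 V.
Step 3 — Convert to polar: |V_total| = 405.4 V, ∠V_total = -87.1°.

V_total = 405.4∠-87.1° V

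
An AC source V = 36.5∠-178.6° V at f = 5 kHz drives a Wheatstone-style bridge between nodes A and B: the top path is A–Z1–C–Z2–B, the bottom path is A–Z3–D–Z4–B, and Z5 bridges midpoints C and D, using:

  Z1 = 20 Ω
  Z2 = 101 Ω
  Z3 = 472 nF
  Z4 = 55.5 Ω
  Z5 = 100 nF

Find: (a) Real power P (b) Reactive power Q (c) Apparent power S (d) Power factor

Step 1 — Angular frequency: ω = 2π·f = 2π·5000 = 3.142e+04 rad/s.
Step 2 — Component impedances:
  Z1: Z = R = 20 Ω
  Z2: Z = R = 101 Ω
  Z3: Z = 1/(jωC) = -j/(ω·C) = 0 - j67.44 Ω
  Z4: Z = R = 55.5 Ω
  Z5: Z = 1/(jωC) = -j/(ω·C) = 0 - j318.3 Ω
Step 3 — Bridge requires nodal analysis (the Z5 bridge couples midpoints C and D, so the two paths cannot be reduced to a simple series/parallel combination). Setting node B to ground and injecting 1 A at node A, the 3-node admittance system at A, C, D solves to V_A = Z_AB = 47.5 - j24.19 Ω = 53.31∠-27.0° Ω.
Step 4 — Source phasor: V = 36.5∠-178.6° V = -36.49 - j0.8918 V.
Step 5 — Current: I = V / Z = -0.6024 - j0.3255 A = 0.6847∠-151.6° A.
Step 6 — Complex power: S = V·I* = 22.27 - j11.34 VA.
Step 7 — Real power: P = Re(S) = 22.27 W.
Step 8 — Reactive power: Q = Im(S) = -11.34 VAR.
Step 9 — Apparent power: |S| = 24.99 VA.
Step 10 — Power factor: PF = P/|S| = 0.8911 (leading).

(a) P = 22.27 W  (b) Q = -11.34 VAR  (c) S = 24.99 VA  (d) PF = 0.8911 (leading)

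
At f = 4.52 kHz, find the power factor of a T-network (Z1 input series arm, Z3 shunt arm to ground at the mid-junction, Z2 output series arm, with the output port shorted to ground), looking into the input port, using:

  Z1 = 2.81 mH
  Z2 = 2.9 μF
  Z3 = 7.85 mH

Step 1 — Angular frequency: ω = 2π·f = 2π·4520 = 2.84e+04 rad/s.
Step 2 — Component impedances:
  Z1: Z = jωL = j·2.84e+04·0.00281 = 0 + j79.8 Ω
  Z2: Z = 1/(jωC) = -j/(ω·C) = 0 - j12.14 Ω
  Z3: Z = jωL = j·2.84e+04·0.00785 = 0 + j222.9 Ω
Step 3 — With the output port shorted to ground, the output series arm Z2 runs from the junction to ground; the shunt arm Z3 also runs from the junction to ground. They appear in parallel: Z3 || Z2 = 0 - j12.84 Ω.
Step 4 — Series with input arm Z1: Z_in = Z1 + (Z3 || Z2) = 0 + j66.96 Ω = 66.96∠90.0° Ω.
Step 5 — Power factor: PF = cos(φ) = Re(Z)/|Z| = 0/66.96 = 0.
Step 6 — Type: Im(Z) = 66.96 ⇒ lagging (phase φ = 90.0°).

PF = 0 (lagging, φ = 90.0°)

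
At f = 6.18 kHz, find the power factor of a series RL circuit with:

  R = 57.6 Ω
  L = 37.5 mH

Step 1 — Angular frequency: ω = 2π·f = 2π·6180 = 3.883e+04 rad/s.
Step 2 — Component impedances:
  R: Z = R = 57.6 Ω
  L: Z = jωL = j·3.883e+04·0.0375 = 0 + j1456 Ω
Step 3 — Series combination: Z_total = R + L = 57.6 + j1456 Ω = 1457∠87.7° Ω.
Step 4 — Power factor: PF = cos(φ) = Re(Z)/|Z| = 57.6/1457 = 0.03953.
Step 5 — Type: Im(Z) = 1456 ⇒ lagging (phase φ = 87.7°).

PF = 0.03953 (lagging, φ = 87.7°)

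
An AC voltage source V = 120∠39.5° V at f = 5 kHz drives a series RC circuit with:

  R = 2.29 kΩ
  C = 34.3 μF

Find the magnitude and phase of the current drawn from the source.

Step 1 — Angular frequency: ω = 2π·f = 2π·5000 = 3.142e+04 rad/s.
Step 2 — Component impedances:
  R: Z = R = 2290 Ω
  C: Z = 1/(jωC) = -j/(ω·C) = 0 - j0.928 Ω
Step 3 — Series combination: Z_total = R + C = 2290 - j0.928 Ω = 2290∠-0.0° Ω.
Step 4 — Source phasor: V = 120∠39.5° V = 92.59 + j76.33 V.
Step 5 — Ohm's law: I = V / Z_total = (92.59 + j76.33) / (2290 - j0.928) = 0.04042 + j0.03335 A.
Step 6 — Convert to polar: |I| = 0.0524 A, ∠I = 39.5°.

I = 0.0524∠39.5° A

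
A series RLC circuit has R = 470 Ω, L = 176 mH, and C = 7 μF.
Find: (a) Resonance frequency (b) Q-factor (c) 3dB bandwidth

Step 1 — Resonance condition Im(Z)=0 gives ω₀ = 1/√(LC).
Step 2 — ω₀ = 1/√(0.176·7e-06) = 900.9 rad/s.
Step 3 — f₀ = ω₀/(2π) = 143.4 Hz.
Step 4 — Series Q: Q = ω₀L/R = 900.9·0.176/470 = 0.3374.
Step 5 — 3dB bandwidth: Δω = ω₀/Q = 2670 rad/s; BW = Δω/(2π) = 425 Hz.

(a) f₀ = 143.4 Hz  (b) Q = 0.3374  (c) BW = 425 Hz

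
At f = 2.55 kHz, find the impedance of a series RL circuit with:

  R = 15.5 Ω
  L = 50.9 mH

Step 1 — Angular frequency: ω = 2π·f = 2π·2550 = 1.602e+04 rad/s.
Step 2 — Component impedances:
  R: Z = R = 15.5 Ω
  L: Z = jωL = j·1.602e+04·0.0509 = 0 + j815.5 Ω
Step 3 — Series combination: Z_total = R + L = 15.5 + j815.5 Ω = 815.7∠88.9° Ω.

Z = 15.5 + j815.5 Ω = 815.7∠88.9° Ω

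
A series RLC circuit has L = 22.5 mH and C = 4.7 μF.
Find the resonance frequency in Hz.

Step 1 — Resonance condition Im(Z)=0 gives ω₀ = 1/√(LC).
Step 2 — ω₀ = 1/√(0.0225·4.7e-06) = 3075 rad/s.
Step 3 — f₀ = ω₀/(2π) = 489.4 Hz.

f₀ = 489.4 Hz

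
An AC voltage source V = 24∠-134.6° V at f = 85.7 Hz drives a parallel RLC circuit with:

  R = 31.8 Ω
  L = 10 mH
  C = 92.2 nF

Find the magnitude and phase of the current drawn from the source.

Step 1 — Angular frequency: ω = 2π·f = 2π·85.7 = 538.5 rad/s.
Step 2 — Component impedances:
  R: Z = R = 31.8 Ω
  L: Z = jωL = j·538.5·0.01 = 0 + j5.385 Ω
  C: Z = 1/(jωC) = -j/(ω·C) = 0 - j2.014e+04 Ω
Step 3 — Parallel combination: 1/Z_total = 1/R + 1/L + 1/C; Z_total = 0.8868 + j5.236 Ω = 5.31∠80.4° Ω.
Step 4 — Source phasor: V = 24∠-134.6° V = -16.85 - j17.09 V.
Step 5 — Ohm's law: I = V / Z_total = (-16.85 - j17.09) / (0.8868 + j5.236) = -3.703 + j2.591 A.
Step 6 — Convert to polar: |I| = 4.519 A, ∠I = 145.0°.

I = 4.519∠145.0° A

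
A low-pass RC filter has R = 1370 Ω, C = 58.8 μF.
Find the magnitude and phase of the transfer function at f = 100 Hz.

Step 1 — Angular frequency: ω = 2π·100 = 628.3 rad/s.
Step 2 — Transfer function: H(jω) = 1/(1 + jωRC).
Step 3 — Denominator: 1 + jωRC = 1 + j·628.3·1370·5.88e-05 = 1 + j50.61.
Step 4 — H = 0.0003902 - j0.01975.
Step 5 — Magnitude: |H| = 0.01975 (-34.1 dB); phase: φ = -88.9°.

|H| = 0.01975 (-34.1 dB), φ = -88.9°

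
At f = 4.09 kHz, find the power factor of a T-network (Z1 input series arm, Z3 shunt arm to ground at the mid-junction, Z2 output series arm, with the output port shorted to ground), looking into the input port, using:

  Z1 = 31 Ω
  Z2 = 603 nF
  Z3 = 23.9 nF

Step 1 — Angular frequency: ω = 2π·f = 2π·4090 = 2.57e+04 rad/s.
Step 2 — Component impedances:
  Z1: Z = R = 31 Ω
  Z2: Z = 1/(jωC) = -j/(ω·C) = 0 - j64.53 Ω
  Z3: Z = 1/(jωC) = -j/(ω·C) = 0 - j1628 Ω
Step 3 — With the output port shorted to ground, the output series arm Z2 runs from the junction to ground; the shunt arm Z3 also runs from the junction to ground. They appear in parallel: Z3 || Z2 = 0 - j62.07 Ω.
Step 4 — Series with input arm Z1: Z_in = Z1 + (Z3 || Z2) = 31 - j62.07 Ω = 69.38∠-63.5° Ω.
Step 5 — Power factor: PF = cos(φ) = Re(Z)/|Z| = 31/69.38 = 0.4468.
Step 6 — Type: Im(Z) = -62.07 ⇒ leading (phase φ = -63.5°).

PF = 0.4468 (leading, φ = -63.5°)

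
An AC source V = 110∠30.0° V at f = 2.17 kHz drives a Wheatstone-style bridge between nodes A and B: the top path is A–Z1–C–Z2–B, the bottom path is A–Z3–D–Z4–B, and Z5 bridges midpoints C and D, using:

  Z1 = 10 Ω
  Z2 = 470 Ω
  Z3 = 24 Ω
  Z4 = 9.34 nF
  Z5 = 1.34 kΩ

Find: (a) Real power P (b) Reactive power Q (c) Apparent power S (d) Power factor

Step 1 — Angular frequency: ω = 2π·f = 2π·2170 = 1.363e+04 rad/s.
Step 2 — Component impedances:
  Z1: Z = R = 10 Ω
  Z2: Z = R = 470 Ω
  Z3: Z = R = 24 Ω
  Z4: Z = 1/(jωC) = -j/(ω·C) = 0 - j7853 Ω
  Z5: Z = R = 1340 Ω
Step 3 — Bridge requires nodal analysis (the Z5 bridge couples midpoints C and D, so the two paths cannot be reduced to a simple series/parallel combination). Setting node B to ground and injecting 1 A at node A, the 3-node admittance system at A, C, D solves to V_A = Z_AB = 478.1 - j29.19 Ω = 478.9∠-3.5° Ω.
Step 4 — Source phasor: V = 110∠30.0° V = 95.26 + j55 V.
Step 5 — Current: I = V / Z = 0.1915 + j0.1267 A = 0.2297∠33.5° A.
Step 6 — Complex power: S = V·I* = 25.22 - j1.54 VA.
Step 7 — Real power: P = Re(S) = 25.22 W.
Step 8 — Reactive power: Q = Im(S) = -1.54 VAR.
Step 9 — Apparent power: |S| = 25.26 VA.
Step 10 — Power factor: PF = P/|S| = 0.9981 (leading).

(a) P = 25.22 W  (b) Q = -1.54 VAR  (c) S = 25.26 VA  (d) PF = 0.9981 (leading)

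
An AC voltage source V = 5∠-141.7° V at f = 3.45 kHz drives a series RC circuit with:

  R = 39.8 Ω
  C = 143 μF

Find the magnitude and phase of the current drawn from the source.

Step 1 — Angular frequency: ω = 2π·f = 2π·3450 = 2.168e+04 rad/s.
Step 2 — Component impedances:
  R: Z = R = 39.8 Ω
  C: Z = 1/(jωC) = -j/(ω·C) = 0 - j0.3226 Ω
Step 3 — Series combination: Z_total = R + C = 39.8 - j0.3226 Ω = 39.8∠-0.5° Ω.
Step 4 — Source phasor: V = 5∠-141.7° V = -3.924 - j3.099 V.
Step 5 — Ohm's law: I = V / Z_total = (-3.924 - j3.099) / (39.8 - j0.3226) = -0.09795 - j0.07866 A.
Step 6 — Convert to polar: |I| = 0.1256 A, ∠I = -141.2°.

I = 0.1256∠-141.2° A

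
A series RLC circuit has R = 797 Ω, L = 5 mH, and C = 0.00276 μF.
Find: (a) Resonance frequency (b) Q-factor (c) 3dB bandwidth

Step 1 — Resonance condition Im(Z)=0 gives ω₀ = 1/√(LC).
Step 2 — ω₀ = 1/√(0.005·2.76e-09) = 2.692e+05 rad/s.
Step 3 — f₀ = ω₀/(2π) = 4.284e+04 Hz.
Step 4 — Series Q: Q = ω₀L/R = 2.692e+05·0.005/797 = 1.689.
Step 5 — 3dB bandwidth: Δω = ω₀/Q = 1.594e+05 rad/s; BW = Δω/(2π) = 2.537e+04 Hz.

(a) f₀ = 4.284e+04 Hz  (b) Q = 1.689  (c) BW = 2.537e+04 Hz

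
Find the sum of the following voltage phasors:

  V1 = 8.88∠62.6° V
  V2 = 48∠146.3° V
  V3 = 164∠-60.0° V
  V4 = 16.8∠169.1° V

Step 1 — Convert each phasor to rectangular form:
  V1 = 8.88·(cos(62.6°) + j·sin(62.6°)) = 4.087 + j7.884 V
  V2 = 48·(cos(146.3°) + j·sin(146.3°)) = -39.93 + j26.63 V
  V3 = 164·(cos(-60.0°) + j·sin(-60.0°)) = 82 - j142 V
  V4 = 16.8·(cos(169.1°) + j·sin(169.1°)) = -16.5 + j3.177 V
Step 2 — Sum components: V_total = 29.66 - j104.3 V.
Step 3 — Convert to polar: |V_total| = 108.5 V, ∠V_total = -74.1°.

V_total = 108.5∠-74.1° V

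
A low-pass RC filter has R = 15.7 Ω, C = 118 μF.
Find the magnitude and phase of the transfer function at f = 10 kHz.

Step 1 — Angular frequency: ω = 2π·1e+04 = 6.283e+04 rad/s.
Step 2 — Transfer function: H(jω) = 1/(1 + jωRC).
Step 3 — Denominator: 1 + jωRC = 1 + j·6.283e+04·15.7·0.000118 = 1 + j116.4.
Step 4 — H = 7.38e-05 - j0.00859.
Step 5 — Magnitude: |H| = 0.008591 (-41.3 dB); phase: φ = -89.5°.

|H| = 0.008591 (-41.3 dB), φ = -89.5°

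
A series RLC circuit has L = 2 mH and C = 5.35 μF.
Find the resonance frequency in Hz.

Step 1 — Resonance condition Im(Z)=0 gives ω₀ = 1/√(LC).
Step 2 — ω₀ = 1/√(0.002·5.35e-06) = 9667 rad/s.
Step 3 — f₀ = ω₀/(2π) = 1539 Hz.

f₀ = 1539 Hz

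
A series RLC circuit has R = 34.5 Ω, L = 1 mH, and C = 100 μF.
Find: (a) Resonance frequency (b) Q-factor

Step 1 — Resonance condition Im(Z)=0 gives ω₀ = 1/√(LC).
Step 2 — ω₀ = 1/√(0.001·0.0001) = 3162 rad/s.
Step 3 — f₀ = ω₀/(2π) = 503.3 Hz.
Step 4 — Series Q: Q = ω₀L/R = 3162·0.001/34.5 = 0.09166.

(a) f₀ = 503.3 Hz  (b) Q = 0.09166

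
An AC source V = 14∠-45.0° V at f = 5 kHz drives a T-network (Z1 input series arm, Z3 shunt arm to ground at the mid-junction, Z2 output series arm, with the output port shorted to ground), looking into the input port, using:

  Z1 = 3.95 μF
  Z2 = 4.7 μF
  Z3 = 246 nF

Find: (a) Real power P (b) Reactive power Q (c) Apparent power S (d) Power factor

Step 1 — Angular frequency: ω = 2π·f = 2π·5000 = 3.142e+04 rad/s.
Step 2 — Component impedances:
  Z1: Z = 1/(jωC) = -j/(ω·C) = 0 - j8.058 Ω
  Z2: Z = 1/(jωC) = -j/(ω·C) = 0 - j6.773 Ω
  Z3: Z = 1/(jωC) = -j/(ω·C) = 0 - j129.4 Ω
Step 3 — With the output port shorted to ground, the output series arm Z2 runs from the junction to ground; the shunt arm Z3 also runs from the junction to ground. They appear in parallel: Z3 || Z2 = 0 - j6.436 Ω.
Step 4 — Series with input arm Z1: Z_in = Z1 + (Z3 || Z2) = 0 - j14.49 Ω = 14.49∠-90.0° Ω.
Step 5 — Source phasor: V = 14∠-45.0° V = 9.899 - j9.899 V.
Step 6 — Current: I = V / Z = 0.683 + j0.683 A = 0.9659∠45.0° A.
Step 7 — Complex power: S = V·I* = 0 - j13.52 VA.
Step 8 — Real power: P = Re(S) = 0 W.
Step 9 — Reactive power: Q = Im(S) = -13.52 VAR.
Step 10 — Apparent power: |S| = 13.52 VA.
Step 11 — Power factor: PF = P/|S| = 0 (leading).

(a) P = 0 W  (b) Q = -13.52 VAR  (c) S = 13.52 VA  (d) PF = 0 (leading)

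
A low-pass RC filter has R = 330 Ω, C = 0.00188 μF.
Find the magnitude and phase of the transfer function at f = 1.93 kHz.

Step 1 — Angular frequency: ω = 2π·1930 = 1.213e+04 rad/s.
Step 2 — Transfer function: H(jω) = 1/(1 + jωRC).
Step 3 — Denominator: 1 + jωRC = 1 + j·1.213e+04·330·1.88e-09 = 1 + j0.007523.
Step 4 — H = 0.9999 - j0.007523.
Step 5 — Magnitude: |H| = 1 (-0.0 dB); phase: φ = -0.4°.

|H| = 1 (-0.0 dB), φ = -0.4°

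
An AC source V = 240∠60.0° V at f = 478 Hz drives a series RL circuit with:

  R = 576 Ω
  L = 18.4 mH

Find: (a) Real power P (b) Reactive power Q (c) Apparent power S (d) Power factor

Step 1 — Angular frequency: ω = 2π·f = 2π·478 = 3003 rad/s.
Step 2 — Component impedances:
  R: Z = R = 576 Ω
  L: Z = jωL = j·3003·0.0184 = 0 + j55.26 Ω
Step 3 — Series combination: Z_total = R + L = 576 + j55.26 Ω = 578.6∠5.5° Ω.
Step 4 — Source phasor: V = 240∠60.0° V = 120 + j207.8 V.
Step 5 — Current: I = V / Z = 0.2407 + j0.3377 A = 0.4148∠54.5° A.
Step 6 — Complex power: S = V·I* = 99.09 + j9.507 VA.
Step 7 — Real power: P = Re(S) = 99.09 W.
Step 8 — Reactive power: Q = Im(S) = 9.507 VAR.
Step 9 — Apparent power: |S| = 99.54 VA.
Step 10 — Power factor: PF = P/|S| = 0.9954 (lagging).

(a) P = 99.09 W  (b) Q = 9.507 VAR  (c) S = 99.54 VA  (d) PF = 0.9954 (lagging)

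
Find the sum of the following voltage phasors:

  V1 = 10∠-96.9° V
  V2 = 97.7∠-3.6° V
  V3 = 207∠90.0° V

Step 1 — Convert each phasor to rectangular form:
  V1 = 10·(cos(-96.9°) + j·sin(-96.9°)) = -1.201 - j9.928 V
  V2 = 97.7·(cos(-3.6°) + j·sin(-3.6°)) = 97.51 - j6.135 V
  V3 = 207·(cos(90.0°) + j·sin(90.0°)) = 0 + j207 V
Step 2 — Sum components: V_total = 96.31 + j190.9 V.
Step 3 — Convert to polar: |V_total| = 213.9 V, ∠V_total = 63.2°.

V_total = 213.9∠63.2° V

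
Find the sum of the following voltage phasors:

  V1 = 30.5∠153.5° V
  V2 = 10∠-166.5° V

Step 1 — Convert each phasor to rectangular form:
  V1 = 30.5·(cos(153.5°) + j·sin(153.5°)) = -27.3 + j13.61 V
  V2 = 10·(cos(-166.5°) + j·sin(-166.5°)) = -9.724 - j2.334 V
Step 2 — Sum components: V_total = -37.02 + j11.27 V.
Step 3 — Convert to polar: |V_total| = 38.7 V, ∠V_total = 163.1°.

V_total = 38.7∠163.1° V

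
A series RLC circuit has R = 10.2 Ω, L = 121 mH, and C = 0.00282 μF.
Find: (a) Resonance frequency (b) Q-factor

Step 1 — Resonance condition Im(Z)=0 gives ω₀ = 1/√(LC).
Step 2 — ω₀ = 1/√(0.121·2.82e-09) = 5.414e+04 rad/s.
Step 3 — f₀ = ω₀/(2π) = 8616 Hz.
Step 4 — Series Q: Q = ω₀L/R = 5.414e+04·0.121/10.2 = 642.2.

(a) f₀ = 8616 Hz  (b) Q = 642.2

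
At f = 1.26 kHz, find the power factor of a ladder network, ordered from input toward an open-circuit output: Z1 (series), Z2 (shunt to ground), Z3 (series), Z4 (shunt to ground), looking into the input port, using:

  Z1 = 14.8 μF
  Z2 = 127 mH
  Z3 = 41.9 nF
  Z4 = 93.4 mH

Step 1 — Angular frequency: ω = 2π·f = 2π·1260 = 7917 rad/s.
Step 2 — Component impedances:
  Z1: Z = 1/(jωC) = -j/(ω·C) = 0 - j8.535 Ω
  Z2: Z = jωL = j·7917·0.127 = 0 + j1005 Ω
  Z3: Z = 1/(jωC) = -j/(ω·C) = 0 - j3015 Ω
  Z4: Z = jωL = j·7917·0.0934 = 0 + j739.4 Ω
Step 3 — Ladder network (open output): work backward from the far end, alternating series and parallel combinations. Z_in = 0 + j1793 Ω = 1793∠90.0° Ω.
Step 4 — Power factor: PF = cos(φ) = Re(Z)/|Z| = 0/1793 = 0.
Step 5 — Type: Im(Z) = 1793 ⇒ lagging (phase φ = 90.0°).

PF = 0 (lagging, φ = 90.0°)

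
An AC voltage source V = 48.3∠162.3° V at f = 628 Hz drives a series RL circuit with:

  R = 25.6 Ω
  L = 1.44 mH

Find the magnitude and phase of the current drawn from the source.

Step 1 — Angular frequency: ω = 2π·f = 2π·628 = 3946 rad/s.
Step 2 — Component impedances:
  R: Z = R = 25.6 Ω
  L: Z = jωL = j·3946·0.00144 = 0 + j5.682 Ω
Step 3 — Series combination: Z_total = R + L = 25.6 + j5.682 Ω = 26.22∠12.5° Ω.
Step 4 — Source phasor: V = 48.3∠162.3° V = -46.01 + j14.68 V.
Step 5 — Ohm's law: I = V / Z_total = (-46.01 + j14.68) / (25.6 + j5.682) = -1.592 + j0.9269 A.
Step 6 — Convert to polar: |I| = 1.842 A, ∠I = 149.8°.

I = 1.842∠149.8° A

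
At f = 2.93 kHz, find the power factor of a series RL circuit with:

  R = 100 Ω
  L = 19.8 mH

Step 1 — Angular frequency: ω = 2π·f = 2π·2930 = 1.841e+04 rad/s.
Step 2 — Component impedances:
  R: Z = R = 100 Ω
  L: Z = jωL = j·1.841e+04·0.0198 = 0 + j364.5 Ω
Step 3 — Series combination: Z_total = R + L = 100 + j364.5 Ω = 378∠74.7° Ω.
Step 4 — Power factor: PF = cos(φ) = Re(Z)/|Z| = 100/378 = 0.2646.
Step 5 — Type: Im(Z) = 364.5 ⇒ lagging (phase φ = 74.7°).

PF = 0.2646 (lagging, φ = 74.7°)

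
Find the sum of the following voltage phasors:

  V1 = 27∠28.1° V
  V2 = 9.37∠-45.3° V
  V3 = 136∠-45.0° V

Step 1 — Convert each phasor to rectangular form:
  V1 = 27·(cos(28.1°) + j·sin(28.1°)) = 23.82 + j12.72 V
  V2 = 9.37·(cos(-45.3°) + j·sin(-45.3°)) = 6.591 - j6.66 V
  V3 = 136·(cos(-45.0°) + j·sin(-45.0°)) = 96.17 - j96.17 V
Step 2 — Sum components: V_total = 126.6 - j90.11 V.
Step 3 — Convert to polar: |V_total| = 155.4 V, ∠V_total = -35.4°.

V_total = 155.4∠-35.4° V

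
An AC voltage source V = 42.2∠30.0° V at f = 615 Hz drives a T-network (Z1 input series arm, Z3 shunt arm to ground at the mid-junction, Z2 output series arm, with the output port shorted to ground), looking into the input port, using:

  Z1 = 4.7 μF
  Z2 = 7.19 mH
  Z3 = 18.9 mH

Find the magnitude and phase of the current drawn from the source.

Step 1 — Angular frequency: ω = 2π·f = 2π·615 = 3864 rad/s.
Step 2 — Component impedances:
  Z1: Z = 1/(jωC) = -j/(ω·C) = 0 - j55.06 Ω
  Z2: Z = jωL = j·3864·0.00719 = 0 + j27.78 Ω
  Z3: Z = jωL = j·3864·0.0189 = 0 + j73.03 Ω
Step 3 — With the output port shorted to ground, the output series arm Z2 runs from the junction to ground; the shunt arm Z3 also runs from the junction to ground. They appear in parallel: Z3 || Z2 = 0 + j20.13 Ω.
Step 4 — Series with input arm Z1: Z_in = Z1 + (Z3 || Z2) = 0 - j34.93 Ω = 34.93∠-90.0° Ω.
Step 5 — Source phasor: V = 42.2∠30.0° V = 36.55 + j21.1 V.
Step 6 — Ohm's law: I = V / Z_total = (36.55 + j21.1) / (0 - j34.93) = -0.604 + j1.046 A.
Step 7 — Convert to polar: |I| = 1.208 A, ∠I = 120.0°.

I = 1.208∠120.0° A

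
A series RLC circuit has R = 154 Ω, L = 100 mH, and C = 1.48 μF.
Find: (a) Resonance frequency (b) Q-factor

Step 1 — Resonance condition Im(Z)=0 gives ω₀ = 1/√(LC).
Step 2 — ω₀ = 1/√(0.1·1.48e-06) = 2599 rad/s.
Step 3 — f₀ = ω₀/(2π) = 413.7 Hz.
Step 4 — Series Q: Q = ω₀L/R = 2599·0.1/154 = 1.688.

(a) f₀ = 413.7 Hz  (b) Q = 1.688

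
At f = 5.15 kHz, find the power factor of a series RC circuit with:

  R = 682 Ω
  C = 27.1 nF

Step 1 — Angular frequency: ω = 2π·f = 2π·5150 = 3.236e+04 rad/s.
Step 2 — Component impedances:
  R: Z = R = 682 Ω
  C: Z = 1/(jωC) = -j/(ω·C) = 0 - j1140 Ω
Step 3 — Series combination: Z_total = R + C = 682 - j1140 Ω = 1329∠-59.1° Ω.
Step 4 — Power factor: PF = cos(φ) = Re(Z)/|Z| = 682/1328.7 = 0.5133.
Step 5 — Type: Im(Z) = -1140 ⇒ leading (phase φ = -59.1°).

PF = 0.5133 (leading, φ = -59.1°)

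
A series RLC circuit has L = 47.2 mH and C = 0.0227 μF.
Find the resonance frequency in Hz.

Step 1 — Resonance condition Im(Z)=0 gives ω₀ = 1/√(LC).
Step 2 — ω₀ = 1/√(0.0472·2.27e-08) = 3.055e+04 rad/s.
Step 3 — f₀ = ω₀/(2π) = 4862 Hz.

f₀ = 4862 Hz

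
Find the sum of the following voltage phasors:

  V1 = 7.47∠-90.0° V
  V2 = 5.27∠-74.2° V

Step 1 — Convert each phasor to rectangular form:
  V1 = 7.47·(cos(-90.0°) + j·sin(-90.0°)) = 0 - j7.47 V
  V2 = 5.27·(cos(-74.2°) + j·sin(-74.2°)) = 1.435 - j5.071 V
Step 2 — Sum components: V_total = 1.435 - j12.54 V.
Step 3 — Convert to polar: |V_total| = 12.62 V, ∠V_total = -83.5°.

V_total = 12.62∠-83.5° V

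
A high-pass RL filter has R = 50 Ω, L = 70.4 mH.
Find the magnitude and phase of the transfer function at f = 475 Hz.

Step 1 — Angular frequency: ω = 2π·475 = 2985 rad/s.
Step 2 — Transfer function: H(jω) = jωL/(R + jωL).
Step 3 — Numerator jωL = j·210.1; denominator R + jωL = 50 + j210.1.
Step 4 — H = 0.9464 + j0.2252.
Step 5 — Magnitude: |H| = 0.9728 (-0.2 dB); phase: φ = 13.4°.

|H| = 0.9728 (-0.2 dB), φ = 13.4°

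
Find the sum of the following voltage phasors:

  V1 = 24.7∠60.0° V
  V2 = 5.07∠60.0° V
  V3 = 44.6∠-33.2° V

Step 1 — Convert each phasor to rectangular form:
  V1 = 24.7·(cos(60.0°) + j·sin(60.0°)) = 12.35 + j21.39 V
  V2 = 5.07·(cos(60.0°) + j·sin(60.0°)) = 2.535 + j4.391 V
  V3 = 44.6·(cos(-33.2°) + j·sin(-33.2°)) = 37.32 - j24.42 V
Step 2 — Sum components: V_total = 52.2 + j1.36 V.
Step 3 — Convert to polar: |V_total| = 52.22 V, ∠V_total = 1.5°.

V_total = 52.22∠1.5° V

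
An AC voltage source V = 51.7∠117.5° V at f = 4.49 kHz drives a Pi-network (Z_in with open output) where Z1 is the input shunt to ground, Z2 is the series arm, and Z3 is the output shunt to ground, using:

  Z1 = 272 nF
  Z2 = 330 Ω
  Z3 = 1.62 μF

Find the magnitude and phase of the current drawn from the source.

Step 1 — Angular frequency: ω = 2π·f = 2π·4490 = 2.821e+04 rad/s.
Step 2 — Component impedances:
  Z1: Z = 1/(jωC) = -j/(ω·C) = 0 - j130.3 Ω
  Z2: Z = R = 330 Ω
  Z3: Z = 1/(jωC) = -j/(ω·C) = 0 - j21.88 Ω
Step 3 — With open output, the series arm Z2 and the output shunt Z3 appear in series to ground: Z2 + Z3 = 330 - j21.88 Ω.
Step 4 — Parallel with input shunt Z1: Z_in = Z1 || (Z2 + Z3) = 42.44 - j110.7 Ω = 118.6∠-69.0° Ω.
Step 5 — Source phasor: V = 51.7∠117.5° V = -23.87 + j45.86 V.
Step 6 — Ohm's law: I = V / Z_total = (-23.87 + j45.86) / (42.44 - j110.7) = -0.4331 - j0.0496 A.
Step 7 — Convert to polar: |I| = 0.4359 A, ∠I = -173.5°.

I = 0.4359∠-173.5° A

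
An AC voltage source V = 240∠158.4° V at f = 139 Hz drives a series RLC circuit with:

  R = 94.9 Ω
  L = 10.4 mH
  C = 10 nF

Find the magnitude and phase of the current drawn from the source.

Step 1 — Angular frequency: ω = 2π·f = 2π·139 = 873.4 rad/s.
Step 2 — Component impedances:
  R: Z = R = 94.9 Ω
  L: Z = jωL = j·873.4·0.0104 = 0 + j9.083 Ω
  C: Z = 1/(jωC) = -j/(ω·C) = 0 - j1.145e+05 Ω
Step 3 — Series combination: Z_total = R + L + C = 94.9 - j1.145e+05 Ω = 1.145e+05∠-90.0° Ω.
Step 4 — Source phasor: V = 240∠158.4° V = -223.1 + j88.35 V.
Step 5 — Ohm's law: I = V / Z_total = (-223.1 + j88.35) / (94.9 - j1.145e+05) = -0.0007733 - j0.001948 A.
Step 6 — Convert to polar: |I| = 0.002096 A, ∠I = -111.6°.

I = 0.002096∠-111.6° A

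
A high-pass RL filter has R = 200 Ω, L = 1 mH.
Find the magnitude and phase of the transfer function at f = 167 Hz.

Step 1 — Angular frequency: ω = 2π·167 = 1049 rad/s.
Step 2 — Transfer function: H(jω) = jωL/(R + jωL).
Step 3 — Numerator jωL = j·1.049; denominator R + jωL = 200 + j1.049.
Step 4 — H = 2.752e-05 + j0.005246.
Step 5 — Magnitude: |H| = 0.005246 (-45.6 dB); phase: φ = 89.7°.

|H| = 0.005246 (-45.6 dB), φ = 89.7°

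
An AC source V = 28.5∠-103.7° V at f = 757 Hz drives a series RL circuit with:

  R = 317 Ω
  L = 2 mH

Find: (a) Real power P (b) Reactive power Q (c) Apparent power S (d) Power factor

Step 1 — Angular frequency: ω = 2π·f = 2π·757 = 4756 rad/s.
Step 2 — Component impedances:
  R: Z = R = 317 Ω
  L: Z = jωL = j·4756·0.002 = 0 + j9.513 Ω
Step 3 — Series combination: Z_total = R + L = 317 + j9.513 Ω = 317.1∠1.7° Ω.
Step 4 — Source phasor: V = 28.5∠-103.7° V = -6.75 - j27.69 V.
Step 5 — Current: I = V / Z = -0.02389 - j0.08663 A = 0.08986∠-105.4° A.
Step 6 — Complex power: S = V·I* = 2.56 + j0.07682 VA.
Step 7 — Real power: P = Re(S) = 2.56 W.
Step 8 — Reactive power: Q = Im(S) = 0.07682 VAR.
Step 9 — Apparent power: |S| = 2.561 VA.
Step 10 — Power factor: PF = P/|S| = 0.9996 (lagging).

(a) P = 2.56 W  (b) Q = 0.07682 VAR  (c) S = 2.561 VA  (d) PF = 0.9996 (lagging)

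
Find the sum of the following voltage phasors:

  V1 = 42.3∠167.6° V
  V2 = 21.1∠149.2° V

Step 1 — Convert each phasor to rectangular form:
  V1 = 42.3·(cos(167.6°) + j·sin(167.6°)) = -41.31 + j9.083 V
  V2 = 21.1·(cos(149.2°) + j·sin(149.2°)) = -18.12 + j10.8 V
Step 2 — Sum components: V_total = -59.44 + j19.89 V.
Step 3 — Convert to polar: |V_total| = 62.68 V, ∠V_total = 161.5°.

V_total = 62.68∠161.5° V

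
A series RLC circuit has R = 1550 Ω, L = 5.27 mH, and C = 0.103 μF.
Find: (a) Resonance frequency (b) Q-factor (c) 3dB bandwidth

Step 1 — Resonance: ω₀ = 1/√(LC) = 1/√(0.00527·1.03e-07) = 4.292e+04 rad/s.
Step 2 — f₀ = ω₀/(2π) = 6831 Hz.
Step 3 — Series Q: Q = ω₀L/R = 4.292e+04·0.00527/1550 = 0.1459.
Step 4 — Bandwidth: Δω = ω₀/Q = 2.941e+05 rad/s; BW = Δω/(2π) = 4.681e+04 Hz.

(a) f₀ = 6831 Hz  (b) Q = 0.1459  (c) BW = 4.681e+04 Hz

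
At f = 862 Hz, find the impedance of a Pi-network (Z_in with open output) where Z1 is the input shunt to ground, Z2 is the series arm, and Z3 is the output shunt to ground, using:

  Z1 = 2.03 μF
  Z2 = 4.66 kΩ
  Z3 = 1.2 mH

Step 1 — Angular frequency: ω = 2π·f = 2π·862 = 5416 rad/s.
Step 2 — Component impedances:
  Z1: Z = 1/(jωC) = -j/(ω·C) = 0 - j90.95 Ω
  Z2: Z = R = 4660 Ω
  Z3: Z = jωL = j·5416·0.0012 = 0 + j6.499 Ω
Step 3 — With open output, the series arm Z2 and the output shunt Z3 appear in series to ground: Z2 + Z3 = 4660 + j6.499 Ω.
Step 4 — Parallel with input shunt Z1: Z_in = Z1 || (Z2 + Z3) = 1.775 - j90.92 Ω = 90.94∠-88.9° Ω.

Z = 1.775 - j90.92 Ω = 90.94∠-88.9° Ω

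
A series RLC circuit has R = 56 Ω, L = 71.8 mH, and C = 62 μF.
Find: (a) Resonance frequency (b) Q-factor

Step 1 — Resonance condition Im(Z)=0 gives ω₀ = 1/√(LC).
Step 2 — ω₀ = 1/√(0.0718·6.2e-05) = 474 rad/s.
Step 3 — f₀ = ω₀/(2π) = 75.43 Hz.
Step 4 — Series Q: Q = ω₀L/R = 474·0.0718/56 = 0.6077.

(a) f₀ = 75.43 Hz  (b) Q = 0.6077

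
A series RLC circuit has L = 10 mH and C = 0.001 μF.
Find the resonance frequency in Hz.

Step 1 — Resonance condition Im(Z)=0 gives ω₀ = 1/√(LC).
Step 2 — ω₀ = 1/√(0.01·1e-09) = 3.162e+05 rad/s.
Step 3 — f₀ = ω₀/(2π) = 5.033e+04 Hz.

f₀ = 5.033e+04 Hz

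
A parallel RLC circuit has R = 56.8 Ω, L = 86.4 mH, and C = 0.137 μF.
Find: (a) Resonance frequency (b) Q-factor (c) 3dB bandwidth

Step 1 — Resonance: ω₀ = 1/√(LC) = 1/√(0.0864·1.37e-07) = 9191 rad/s.
Step 2 — f₀ = ω₀/(2π) = 1463 Hz.
Step 3 — Parallel Q: Q = R/(ω₀L) = 56.8/(9191·0.0864) = 0.07152.
Step 4 — Bandwidth: Δω = ω₀/Q = 1.285e+05 rad/s; BW = Δω/(2π) = 2.045e+04 Hz.

(a) f₀ = 1463 Hz  (b) Q = 0.07152  (c) BW = 2.045e+04 Hz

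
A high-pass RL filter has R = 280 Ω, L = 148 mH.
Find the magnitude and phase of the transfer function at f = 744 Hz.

Step 1 — Angular frequency: ω = 2π·744 = 4675 rad/s.
Step 2 — Transfer function: H(jω) = jωL/(R + jωL).
Step 3 — Numerator jωL = j·691.9; denominator R + jωL = 280 + j691.9.
Step 4 — H = 0.8593 + j0.3478.
Step 5 — Magnitude: |H| = 0.927 (-0.7 dB); phase: φ = 22.0°.

|H| = 0.927 (-0.7 dB), φ = 22.0°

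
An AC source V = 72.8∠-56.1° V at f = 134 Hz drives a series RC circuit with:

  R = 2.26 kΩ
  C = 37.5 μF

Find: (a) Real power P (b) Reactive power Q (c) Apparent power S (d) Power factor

Step 1 — Angular frequency: ω = 2π·f = 2π·134 = 841.9 rad/s.
Step 2 — Component impedances:
  R: Z = R = 2260 Ω
  C: Z = 1/(jωC) = -j/(ω·C) = 0 - j31.67 Ω
Step 3 — Series combination: Z_total = R + C = 2260 - j31.67 Ω = 2260∠-0.8° Ω.
Step 4 — Source phasor: V = 72.8∠-56.1° V = 40.6 - j60.42 V.
Step 5 — Current: I = V / Z = 0.01834 - j0.02648 A = 0.03221∠-55.3° A.
Step 6 — Complex power: S = V·I* = 2.345 - j0.03286 VA.
Step 7 — Real power: P = Re(S) = 2.345 W.
Step 8 — Reactive power: Q = Im(S) = -0.03286 VAR.
Step 9 — Apparent power: |S| = 2.345 VA.
Step 10 — Power factor: PF = P/|S| = 0.9999 (leading).

(a) P = 2.345 W  (b) Q = -0.03286 VAR  (c) S = 2.345 VA  (d) PF = 0.9999 (leading)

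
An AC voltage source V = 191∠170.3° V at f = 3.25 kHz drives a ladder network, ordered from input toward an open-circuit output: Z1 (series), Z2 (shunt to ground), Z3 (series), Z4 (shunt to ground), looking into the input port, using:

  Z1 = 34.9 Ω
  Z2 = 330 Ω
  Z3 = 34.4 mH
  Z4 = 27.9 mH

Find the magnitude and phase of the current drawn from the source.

Step 1 — Angular frequency: ω = 2π·f = 2π·3250 = 2.042e+04 rad/s.
Step 2 — Component impedances:
  Z1: Z = R = 34.9 Ω
  Z2: Z = R = 330 Ω
  Z3: Z = jωL = j·2.042e+04·0.0344 = 0 + j702.5 Ω
  Z4: Z = jωL = j·2.042e+04·0.0279 = 0 + j569.7 Ω
Step 3 — Ladder network (open output): work backward from the far end, alternating series and parallel combinations. Z_in = 344.1 + j80.2 Ω = 353.3∠13.1° Ω.
Step 4 — Source phasor: V = 191∠170.3° V = -188.3 + j32.18 V.
Step 5 — Ohm's law: I = V / Z_total = (-188.3 + j32.18) / (344.1 + j80.2) = -0.4983 + j0.2097 A.
Step 6 — Convert to polar: |I| = 0.5406 A, ∠I = 157.2°.

I = 0.5406∠157.2° A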